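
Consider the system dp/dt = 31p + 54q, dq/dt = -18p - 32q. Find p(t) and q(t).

Coefficient matrix A = [[31, 54], [-18, -32]].
Characteristic polynomial det(A - λI) = λ^2 + λ - 20 = 0.
Eigenvalues λ = 4, -5.
For λ=4: (A-λI) row 1 is [27, 54], so an eigenvector is (2, -1).
For λ=-5: (A-λI) row 1 is [36, 54], so an eigenvector is (3, -2).
General solution: K_1e^(4t)(2,-1) + K_2e^(-5t)(3,-2).

p(t) = 2K_1e^(4t) + 3K_2e^(-5t), q(t) = -K_1e^(4t) - 2K_2e^(-5t)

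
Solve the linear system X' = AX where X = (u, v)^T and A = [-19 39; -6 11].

u(t) = 3K_1e^(-4t)sin(3t) + 2K_1e^(-4t)cos(3t) + 2K_2e^(-4t)sin(3t) - 3K_2e^(-4t)cos(3t), v(t) = K_1e^(-4t)sin(3t) + K_1e^(-4t)cos(3t) + K_2e^(-4t)sin(3t) - K_2e^(-4t)cos(3t)

Coefficient matrix A = [[-19, 39], [-6, 11]].
Characteristic polynomial det(A - λI) = λ^2 + 8λ + 25 = 0.
Eigenvalues λ = -4 ± 3i (complex conjugate pair).
For λ=-4+3i: an eigenvector is (2,1) - i(3,1) = (2 - 3i, 1 - i).
A real fundamental pair from Re and Im of e^((-4+3i)t)v: X_1 = e^(-4t)(cos(3t)·(2,1) + sin(3t)·(3,1)), X_2 = e^(-4t)(sin(3t)·(2,1) - cos(3t)·(3,1)).
General solution: K_1X_1 + K_2X_2.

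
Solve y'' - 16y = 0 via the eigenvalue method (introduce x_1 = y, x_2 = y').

Let x_1 = y, x_2 = y'. Then x_1' = x_2 and x_2' = 16x_1.
A = [[0,1],[16,0]]; det(A-λI) = λ^2 - 16.
Eigenvalues λ = 4, -4 with eigenvectors (1,4), (1,-4).

y(t) = C_1e^(4t) + C_2e^(-4t)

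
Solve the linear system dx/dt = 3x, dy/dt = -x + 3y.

Coefficient matrix A = [[3, 0], [-1, 3]].
Characteristic polynomial det(A - λI) = λ^2 - 6λ + 9 = 0.
Single eigenvalue λ = 3 with algebraic multiplicity 2.
Eigenvector v = (0,-1); generalized eigenvector w with (A-λI)w=v is (1,-2).
General solution: e^(3t)[C_1·v + C_2·(t·v + w)].

x(t) = C_2e^(3t), y(t) = -C_1e^(3t) - C_2te^(3t) - 2C_2e^(3t)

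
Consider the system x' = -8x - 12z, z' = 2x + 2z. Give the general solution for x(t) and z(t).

x(t) = 2c_1e^(-2t) - 3c_2e^(-4t), z(t) = -c_1e^(-2t) + c_2e^(-4t)

Coefficient matrix A = [[-8, -12], [2, 2]].
Characteristic polynomial det(A - λI) = λ^2 + 6λ + 8 = 0.
Eigenvalues λ = -2, -4.
For λ=-2: (A-λI) row 1 is [-6, -12], so an eigenvector is (2, -1).
For λ=-4: (A-λI) row 1 is [-4, -12], so an eigenvector is (-3, 1).
General solution: c_1e^(-2t)(2,-1) + c_2e^(-4t)(-3,1).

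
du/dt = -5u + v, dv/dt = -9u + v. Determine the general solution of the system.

u(t) = -C_1e^(-2t) - C_2te^(-2t), v(t) = -3C_1e^(-2t) - 3C_2te^(-2t) - C_2e^(-2t)

Coefficient matrix A = [[-5, 1], [-9, 1]].
Characteristic polynomial det(A - λI) = λ^2 + 4λ + 4 = 0.
Single eigenvalue λ = -2 with algebraic multiplicity 2.
Eigenvector v = (-1,-3); generalized eigenvector w with (A-λI)w=v is (0,-1).
General solution: e^(-2t)[C_1·v + C_2·(t·v + w)].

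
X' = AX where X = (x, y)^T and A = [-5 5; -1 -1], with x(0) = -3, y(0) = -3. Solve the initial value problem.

x(t) = -9e^(-3t)sin(t) - 3e^(-3t)cos(t), y(t) = -3e^(-3t)sin(t) - 3e^(-3t)cos(t)

Coefficient matrix A = [[-5, 5], [-1, -1]].
Characteristic polynomial det(A - λI) = λ^2 + 6λ + 10 = 0.
Eigenvalues λ = -3 ± i (complex conjugate pair).
For λ=-3+i: an eigenvector is (-2,-1) - i(-1,0) = (-2 + i, -1).
A real fundamental pair from Re and Im of e^((-3+i)t)v: X_1 = e^(-3t)(cos(t)·(-2,-1) + sin(t)·(-1,0)), X_2 = e^(-3t)(sin(t)·(-2,-1) - cos(t)·(-1,0)).
General solution: c_1X_1 + c_2X_2.
Applying x(0)=-3, y(0)=-3 gives c_1=3, c_2=3.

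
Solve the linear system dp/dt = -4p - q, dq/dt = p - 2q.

Coefficient matrix A = [[-4, -1], [1, -2]].
Characteristic polynomial det(A - λI) = λ^2 + 6λ + 9 = 0.
Single eigenvalue λ = -3 with algebraic multiplicity 2.
Eigenvector v = (-1,1); generalized eigenvector w with (A-λI)w=v is (2,-1).
General solution: e^(-3t)[C_1·v + C_2·(t·v + w)].

p(t) = -C_1e^(-3t) - C_2te^(-3t) + 2C_2e^(-3t), q(t) = C_1e^(-3t) + C_2te^(-3t) - C_2e^(-3t)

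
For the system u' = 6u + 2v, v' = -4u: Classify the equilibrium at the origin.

unstable node

A = [[6,2],[-4,0]]; det(A-λI) = λ^2 - 6λ + 8.
λ = 4, 2: both positive.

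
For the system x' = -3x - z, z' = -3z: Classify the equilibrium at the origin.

A = [[-3,-1],[0,-3]]; det(A-λI) = λ^2 + 6λ + 9.
repeated λ = -3 with a single eigenvector.

stable improper node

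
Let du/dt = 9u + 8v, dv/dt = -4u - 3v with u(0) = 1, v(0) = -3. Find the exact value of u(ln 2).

A = [[9,8],[-4,-3]]; eigenvalues λ = 1, 5.
Eigenvectors: (-1,1) for λ=1, (-2,1) for λ=5.
From the initial condition, c_1 = -5, c_2 = 2.
u(ln 2) = (-5)(2^1)(-1) + (2)(2^5)(-2) = -118.

-118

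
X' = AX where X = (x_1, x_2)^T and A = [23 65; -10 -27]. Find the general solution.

Coefficient matrix A = [[23, 65], [-10, -27]].
Characteristic polynomial det(A - λI) = λ^2 + 4λ + 29 = 0.
Eigenvalues λ = -2 ± 5i (complex conjugate pair).
For λ=-2+5i: an eigenvector is (3,-1) - i(2,-1) = (3 - 2i, -1 + i).
A real fundamental pair from Re and Im of e^((-2+5i)t)v: X_1 = e^(-2t)(cos(5t)·(3,-1) + sin(5t)·(2,-1)), X_2 = e^(-2t)(sin(5t)·(3,-1) - cos(5t)·(2,-1)).
General solution: c_1X_1 + c_2X_2.

x_1(t) = 2c_1e^(-2t)sin(5t) + 3c_1e^(-2t)cos(5t) + 3c_2e^(-2t)sin(5t) - 2c_2e^(-2t)cos(5t), x_2(t) = -c_1e^(-2t)sin(5t) - c_1e^(-2t)cos(5t) - c_2e^(-2t)sin(5t) + c_2e^(-2t)cos(5t)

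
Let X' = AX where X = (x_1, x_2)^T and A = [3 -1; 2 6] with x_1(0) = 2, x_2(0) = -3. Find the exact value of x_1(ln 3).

324

A = [[3,-1],[2,6]]; eigenvalues λ = 4, 5.
Eigenvectors: (1,-1) for λ=4, (-1,2) for λ=5.
From the initial condition, c_1 = 1, c_2 = -1.
x_1(ln 3) = (1)(3^4)(1) + (-1)(3^5)(-1) = 324.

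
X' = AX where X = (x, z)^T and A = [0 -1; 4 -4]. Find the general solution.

x(t) = c_1e^(-2t) + c_2te^(-2t) + c_2e^(-2t), z(t) = 2c_1e^(-2t) + 2c_2te^(-2t) + c_2e^(-2t)

Coefficient matrix A = [[0, -1], [4, -4]].
Characteristic polynomial det(A - λI) = λ^2 + 4λ + 4 = 0.
Single eigenvalue λ = -2 with algebraic multiplicity 2.
Eigenvector v = (1,2); generalized eigenvector w with (A-λI)w=v is (1,1).
General solution: e^(-2t)[c_1·v + c_2·(t·v + w)].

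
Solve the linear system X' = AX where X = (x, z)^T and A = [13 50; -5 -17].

Coefficient matrix A = [[13, 50], [-5, -17]].
Characteristic polynomial det(A - λI) = λ^2 + 4λ + 29 = 0.
Eigenvalues λ = -2 ± 5i (complex conjugate pair).
For λ=-2+5i: an eigenvector is (-1,0) - i(-3,1) = (-1 + 3i, 0 - i).
A real fundamental pair from Re and Im of e^((-2+5i)t)v: X_1 = e^(-2t)(cos(5t)·(-1,0) + sin(5t)·(-3,1)), X_2 = e^(-2t)(sin(5t)·(-1,0) - cos(5t)·(-3,1)).
General solution: c_1X_1 + c_2X_2.

x(t) = -3c_1e^(-2t)sin(5t) - c_1e^(-2t)cos(5t) - c_2e^(-2t)sin(5t) + 3c_2e^(-2t)cos(5t), z(t) = c_1e^(-2t)sin(5t) - c_2e^(-2t)cos(5t)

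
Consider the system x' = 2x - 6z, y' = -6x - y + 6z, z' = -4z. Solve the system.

Coefficient matrix A = [[2, 0, -6], [-6, -1, 6], [0, 0, -4]].
det(A - λI) = 0 gives eigenvalues λ = -4, -1, 2.
For λ=-4: eigenvector (1,0,1).
For λ=-1: eigenvector (0,1,0).
For λ=2: eigenvector (1,-2,0).
General solution: c_1e^(-4t)(1,0,1) + c_2e^(-t)(0,1,0) + c_3e^(2t)(1,-2,0).

x(t) = c_1e^(-4t) + c_3e^(2t), y(t) = c_2e^(-t) - 2c_3e^(2t), z(t) = c_1e^(-4t)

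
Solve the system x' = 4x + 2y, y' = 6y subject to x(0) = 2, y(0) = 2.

Coefficient matrix A = [[4, 2], [0, 6]].
Characteristic polynomial det(A - λI) = λ^2 - 10λ + 24 = 0.
Eigenvalues λ = 6, 4.
For λ=6: (A-λI) row 1 is [-2, 2], so an eigenvector is (-1, -1).
For λ=4: (A-λI) row 1 is [0, 2], so an eigenvector is (1, 0).
General solution: K_1e^(6t)(-1,-1) + K_2e^(4t)(1,0).
Applying x(0)=2, y(0)=2 gives K_1=-2, K_2=0.

x(t) = 2e^(6t), y(t) = 2e^(6t)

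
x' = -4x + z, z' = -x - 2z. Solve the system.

x(t) = -C_1e^(-3t) - C_2te^(-3t) - 2C_2e^(-3t), z(t) = -C_1e^(-3t) - C_2te^(-3t) - 3C_2e^(-3t)

Coefficient matrix A = [[-4, 1], [-1, -2]].
Characteristic polynomial det(A - λI) = λ^2 + 6λ + 9 = 0.
Single eigenvalue λ = -3 with algebraic multiplicity 2.
Eigenvector v = (-1,-1); generalized eigenvector w with (A-λI)w=v is (-2,-3).
General solution: e^(-3t)[C_1·v + C_2·(t·v + w)].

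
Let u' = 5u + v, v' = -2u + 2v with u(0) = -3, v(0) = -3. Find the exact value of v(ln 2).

A = [[5,1],[-2,2]]; eigenvalues λ = 4, 3.
Eigenvectors: (1,-1) for λ=4, (1,-2) for λ=3.
From the initial condition, c_1 = -9, c_2 = 6.
v(ln 2) = (-9)(2^4)(-1) + (6)(2^3)(-2) = 48.

48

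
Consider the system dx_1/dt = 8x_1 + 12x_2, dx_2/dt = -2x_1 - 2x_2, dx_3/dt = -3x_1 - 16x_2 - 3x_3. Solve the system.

x_1(t) = -2C_1e^(2t) + 3C_2e^(4t), x_2(t) = C_1e^(2t) - C_2e^(4t), x_3(t) = -2C_1e^(2t) + C_2e^(4t) + C_3e^(-3t)

Coefficient matrix A = [[8, 12, 0], [-2, -2, 0], [-3, -16, -3]].
det(A - λI) = 0 gives eigenvalues λ = 2, 4, -3.
For λ=2: eigenvector (-2,1,-2).
For λ=4: eigenvector (3,-1,1).
For λ=-3: eigenvector (0,0,1).
General solution: C_1e^(2t)(-2,1,-2) + C_2e^(4t)(3,-1,1) + C_3e^(-3t)(0,0,1).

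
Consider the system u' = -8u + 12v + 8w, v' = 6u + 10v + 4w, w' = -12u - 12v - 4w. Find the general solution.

u(t) = -2c_1e^(-2t) + c_2e^(-4t), v(t) = 3c_1e^(-2t) - c_2e^(-4t) + 2c_3e^(4t), w(t) = -6c_1e^(-2t) + 2c_2e^(-4t) - 3c_3e^(4t)

Coefficient matrix A = [[-8, 12, 8], [6, 10, 4], [-12, -12, -4]].
det(A - λI) = 0 gives eigenvalues λ = -2, -4, 4.
For λ=-2: eigenvector (-2,3,-6).
For λ=-4: eigenvector (1,-1,2).
For λ=4: eigenvector (0,2,-3).
General solution: c_1e^(-2t)(-2,3,-6) + c_2e^(-4t)(1,-1,2) + c_3e^(4t)(0,2,-3).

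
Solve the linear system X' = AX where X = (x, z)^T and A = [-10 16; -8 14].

Coefficient matrix A = [[-10, 16], [-8, 14]].
Characteristic polynomial det(A - λI) = λ^2 - 4λ - 12 = 0.
Eigenvalues λ = -2, 6.
For λ=-2: (A-λI) row 1 is [-8, 16], so an eigenvector is (2, 1).
For λ=6: (A-λI) row 1 is [-16, 16], so an eigenvector is (1, 1).
General solution: c_1e^(-2t)(2,1) + c_2e^(6t)(1,1).

x(t) = 2c_1e^(-2t) + c_2e^(6t), z(t) = c_1e^(-2t) + c_2e^(6t)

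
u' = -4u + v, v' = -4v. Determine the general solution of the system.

Coefficient matrix A = [[-4, 1], [0, -4]].
Characteristic polynomial det(A - λI) = λ^2 + 8λ + 16 = 0.
Single eigenvalue λ = -4 with algebraic multiplicity 2.
Eigenvector v = (1,0); generalized eigenvector w with (A-λI)w=v is (-1,1).
General solution: e^(-4t)[C_1·v + C_2·(t·v + w)].

u(t) = C_1e^(-4t) + C_2te^(-4t) - C_2e^(-4t), v(t) = C_2e^(-4t)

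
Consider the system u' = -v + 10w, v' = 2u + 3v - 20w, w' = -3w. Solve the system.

Coefficient matrix A = [[0, -1, 10], [2, 3, -20], [0, 0, -3]].
det(A - λI) = 0 gives eigenvalues λ = -3, 2, 1.
For λ=-3: eigenvector (-2,4,1).
For λ=2: eigenvector (-1,2,0).
For λ=1: eigenvector (1,-1,0).
General solution: K_1e^(-3t)(-2,4,1) + K_2e^(2t)(-1,2,0) + K_3e^(t)(1,-1,0).

u(t) = -2K_1e^(-3t) - K_2e^(2t) + K_3e^(t), v(t) = 4K_1e^(-3t) + 2K_2e^(2t) - K_3e^(t), w(t) = K_1e^(-3t)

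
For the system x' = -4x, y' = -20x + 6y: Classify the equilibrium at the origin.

A = [[-4,0],[-20,6]]; det(A-λI) = λ^2 - 2λ - 24.
λ = 6, -4: opposite signs.

saddle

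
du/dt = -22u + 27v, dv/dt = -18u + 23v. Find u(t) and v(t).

Coefficient matrix A = [[-22, 27], [-18, 23]].
Characteristic polynomial det(A - λI) = λ^2 - λ - 20 = 0.
Eigenvalues λ = 5, -4.
For λ=5: (A-λI) row 1 is [-27, 27], so an eigenvector is (1, 1).
For λ=-4: (A-λI) row 1 is [-18, 27], so an eigenvector is (-3, -2).
General solution: C_1e^(5t)(1,1) + C_2e^(-4t)(-3,-2).

u(t) = C_1e^(5t) - 3C_2e^(-4t), v(t) = C_1e^(5t) - 2C_2e^(-4t)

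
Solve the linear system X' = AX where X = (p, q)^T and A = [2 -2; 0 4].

p(t) = C_1e^(4t) + C_2e^(2t), q(t) = -C_1e^(4t)

Coefficient matrix A = [[2, -2], [0, 4]].
Characteristic polynomial det(A - λI) = λ^2 - 6λ + 8 = 0.
Eigenvalues λ = 4, 2.
For λ=4: (A-λI) row 1 is [-2, -2], so an eigenvector is (1, -1).
For λ=2: (A-λI) row 1 is [0, -2], so an eigenvector is (1, 0).
General solution: C_1e^(4t)(1,-1) + C_2e^(2t)(1,0).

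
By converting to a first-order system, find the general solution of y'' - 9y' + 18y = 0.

Let x_1 = y, x_2 = y'. Then x_1' = x_2 and x_2' = -18x_1 + 9x_2.
A = [[0,1],[-18,9]]; det(A-λI) = λ^2 - 9λ + 18.
Eigenvalues λ = 3, 6 with eigenvectors (1,3), (1,6).

y(t) = c_1e^(3t) + c_2e^(6t)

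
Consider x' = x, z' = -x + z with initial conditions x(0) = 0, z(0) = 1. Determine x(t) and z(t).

Coefficient matrix A = [[1, 0], [-1, 1]].
Characteristic polynomial det(A - λI) = λ^2 - 2λ + 1 = 0.
Single eigenvalue λ = 1 with algebraic multiplicity 2.
Eigenvector v = (0,1); generalized eigenvector w with (A-λI)w=v is (-1,1).
General solution: e^(t)[K_1·v + K_2·(t·v + w)].
Applying x(0)=0, z(0)=1 gives K_1=1, K_2=0.

x(t) = 0, z(t) = e^(t)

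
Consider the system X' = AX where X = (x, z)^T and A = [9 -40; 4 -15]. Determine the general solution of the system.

Coefficient matrix A = [[9, -40], [4, -15]].
Characteristic polynomial det(A - λI) = λ^2 + 6λ + 25 = 0.
Eigenvalues λ = -3 ± 4i (complex conjugate pair).
For λ=-3+4i: an eigenvector is (3,1) - i(-1,0) = (3 + i, 1).
A real fundamental pair from Re and Im of e^((-3+4i)t)v: X_1 = e^(-3t)(cos(4t)·(3,1) + sin(4t)·(-1,0)), X_2 = e^(-3t)(sin(4t)·(3,1) - cos(4t)·(-1,0)).
General solution: C_1X_1 + C_2X_2.

x(t) = -C_1e^(-3t)sin(4t) + 3C_1e^(-3t)cos(4t) + 3C_2e^(-3t)sin(4t) + C_2e^(-3t)cos(4t), z(t) = C_1e^(-3t)cos(4t) + C_2e^(-3t)sin(4t)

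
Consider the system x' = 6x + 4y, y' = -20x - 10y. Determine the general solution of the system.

x(t) = -K_1e^(-2t)sin(4t) + K_2e^(-2t)cos(4t), y(t) = 2K_1e^(-2t)sin(4t) - K_1e^(-2t)cos(4t) - K_2e^(-2t)sin(4t) - 2K_2e^(-2t)cos(4t)

Coefficient matrix A = [[6, 4], [-20, -10]].
Characteristic polynomial det(A - λI) = λ^2 + 4λ + 20 = 0.
Eigenvalues λ = -2 ± 4i (complex conjugate pair).
For λ=-2+4i: an eigenvector is (0,-1) - i(-1,2) = (0 + i, -1 - 2i).
A real fundamental pair from Re and Im of e^((-2+4i)t)v: X_1 = e^(-2t)(cos(4t)·(0,-1) + sin(4t)·(-1,2)), X_2 = e^(-2t)(sin(4t)·(0,-1) - cos(4t)·(-1,2)).
General solution: K_1X_1 + K_2X_2.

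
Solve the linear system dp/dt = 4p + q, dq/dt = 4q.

Coefficient matrix A = [[4, 1], [0, 4]].
Characteristic polynomial det(A - λI) = λ^2 - 8λ + 16 = 0.
Single eigenvalue λ = 4 with algebraic multiplicity 2.
Eigenvector v = (-1,0); generalized eigenvector w with (A-λI)w=v is (2,-1).
General solution: e^(4t)[C_1·v + C_2·(t·v + w)].

p(t) = -C_1e^(4t) - C_2te^(4t) + 2C_2e^(4t), q(t) = -C_2e^(4t)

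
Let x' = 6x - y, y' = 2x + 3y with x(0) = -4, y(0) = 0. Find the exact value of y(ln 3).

A = [[6,-1],[2,3]]; eigenvalues λ = 5, 4.
Eigenvectors: (1,1) for λ=5, (1,2) for λ=4.
From the initial condition, c_1 = -8, c_2 = 4.
y(ln 3) = (-8)(3^5)(1) + (4)(3^4)(2) = -1296.

-1296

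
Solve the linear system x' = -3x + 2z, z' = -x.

Coefficient matrix A = [[-3, 2], [-1, 0]].
Characteristic polynomial det(A - λI) = λ^2 + 3λ + 2 = 0.
Eigenvalues λ = -1, -2.
For λ=-1: (A-λI) row 1 is [-2, 2], so an eigenvector is (1, 1).
For λ=-2: (A-λI) row 1 is [-1, 2], so an eigenvector is (-2, -1).
General solution: K_1e^(-t)(1,1) + K_2e^(-2t)(-2,-1).

x(t) = K_1e^(-t) - 2K_2e^(-2t), z(t) = K_1e^(-t) - K_2e^(-2t)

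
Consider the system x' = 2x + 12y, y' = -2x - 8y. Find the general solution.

x(t) = -2C_1e^(-4t) - 3C_2e^(-2t), y(t) = C_1e^(-4t) + C_2e^(-2t)

Coefficient matrix A = [[2, 12], [-2, -8]].
Characteristic polynomial det(A - λI) = λ^2 + 6λ + 8 = 0.
Eigenvalues λ = -4, -2.
For λ=-4: (A-λI) row 1 is [6, 12], so an eigenvector is (-2, 1).
For λ=-2: (A-λI) row 1 is [4, 12], so an eigenvector is (-3, 1).
General solution: C_1e^(-4t)(-2,1) + C_2e^(-2t)(-3,1).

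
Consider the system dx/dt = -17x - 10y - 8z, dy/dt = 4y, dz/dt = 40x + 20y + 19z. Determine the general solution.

Coefficient matrix A = [[-17, -10, -8], [0, 4, 0], [40, 20, 19]].
det(A - λI) = 0 gives eigenvalues λ = -1, 3, 4.
For λ=-1: eigenvector (1,0,-2).
For λ=3: eigenvector (-2,0,5).
For λ=4: eigenvector (-2,1,4).
General solution: C_1e^(-t)(1,0,-2) + C_2e^(3t)(-2,0,5) + C_3e^(4t)(-2,1,4).

x(t) = C_1e^(-t) - 2C_2e^(3t) - 2C_3e^(4t), y(t) = C_3e^(4t), z(t) = -2C_1e^(-t) + 5C_2e^(3t) + 4C_3e^(4t)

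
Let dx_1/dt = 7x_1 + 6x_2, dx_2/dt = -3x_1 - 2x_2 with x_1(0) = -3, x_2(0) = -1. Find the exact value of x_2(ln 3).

A = [[7,6],[-3,-2]]; eigenvalues λ = 4, 1.
Eigenvectors: (-2,1) for λ=4, (-1,1) for λ=1.
From the initial condition, c_1 = 4, c_2 = -5.
x_2(ln 3) = (4)(3^4)(1) + (-5)(3^1)(1) = 309.

309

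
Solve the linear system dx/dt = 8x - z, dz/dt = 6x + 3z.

x(t) = -K_1e^(6t) - K_2e^(5t), z(t) = -2K_1e^(6t) - 3K_2e^(5t)

Coefficient matrix A = [[8, -1], [6, 3]].
Characteristic polynomial det(A - λI) = λ^2 - 11λ + 30 = 0.
Eigenvalues λ = 6, 5.
For λ=6: (A-λI) row 1 is [2, -1], so an eigenvector is (-1, -2).
For λ=5: (A-λI) row 1 is [3, -1], so an eigenvector is (-1, -3).
General solution: K_1e^(6t)(-1,-2) + K_2e^(5t)(-1,-3).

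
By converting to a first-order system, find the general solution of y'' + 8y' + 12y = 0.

Let x_1 = y, x_2 = y'. Then x_1' = x_2 and x_2' = -12x_1 - 8x_2.
A = [[0,1],[-12,-8]]; det(A-λI) = λ^2 + 8λ + 12.
Eigenvalues λ = -6, -2 with eigenvectors (1,-6), (1,-2).

y(t) = c_1e^(-6t) + c_2e^(-2t)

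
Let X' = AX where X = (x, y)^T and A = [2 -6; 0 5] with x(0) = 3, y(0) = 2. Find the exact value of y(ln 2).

A = [[2,-6],[0,5]]; eigenvalues λ = 2, 5.
Eigenvectors: (1,0) for λ=2, (2,-1) for λ=5.
From the initial condition, c_1 = 7, c_2 = -2.
y(ln 2) = (7)(2^2)(0) + (-2)(2^5)(-1) = 64.

64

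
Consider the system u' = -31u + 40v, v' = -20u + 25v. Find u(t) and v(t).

Coefficient matrix A = [[-31, 40], [-20, 25]].
Characteristic polynomial det(A - λI) = λ^2 + 6λ + 25 = 0.
Eigenvalues λ = -3 ± 4i (complex conjugate pair).
For λ=-3+4i: an eigenvector is (-1,-1) - i(-3,-2) = (-1 + 3i, -1 + 2i).
A real fundamental pair from Re and Im of e^((-3+4i)t)v: X_1 = e^(-3t)(cos(4t)·(-1,-1) + sin(4t)·(-3,-2)), X_2 = e^(-3t)(sin(4t)·(-1,-1) - cos(4t)·(-3,-2)).
General solution: C_1X_1 + C_2X_2.

u(t) = -3C_1e^(-3t)sin(4t) - C_1e^(-3t)cos(4t) - C_2e^(-3t)sin(4t) + 3C_2e^(-3t)cos(4t), v(t) = -2C_1e^(-3t)sin(4t) - C_1e^(-3t)cos(4t) - C_2e^(-3t)sin(4t) + 2C_2e^(-3t)cos(4t)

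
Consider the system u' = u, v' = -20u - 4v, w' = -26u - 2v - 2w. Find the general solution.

Coefficient matrix A = [[1, 0, 0], [-20, -4, 0], [-26, -2, -2]].
det(A - λI) = 0 gives eigenvalues λ = 1, -4, -2.
For λ=1: eigenvector (1,-4,-6).
For λ=-4: eigenvector (0,1,1).
For λ=-2: eigenvector (0,0,1).
General solution: c_1e^(t)(1,-4,-6) + c_2e^(-4t)(0,1,1) + c_3e^(-2t)(0,0,1).

u(t) = c_1e^(t), v(t) = -4c_1e^(t) + c_2e^(-4t), w(t) = -6c_1e^(t) + c_2e^(-4t) + c_3e^(-2t)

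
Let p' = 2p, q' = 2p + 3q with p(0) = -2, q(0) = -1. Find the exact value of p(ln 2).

A = [[2,0],[2,3]]; eigenvalues λ = 2, 3.
Eigenvectors: (1,-2) for λ=2, (0,1) for λ=3.
From the initial condition, c_1 = -2, c_2 = -5.
p(ln 2) = (-2)(2^2)(1) + (-5)(2^3)(0) = -8.

-8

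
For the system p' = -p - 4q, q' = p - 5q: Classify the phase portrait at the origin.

A = [[-1,-4],[1,-5]]; det(A-λI) = λ^2 + 6λ + 9.
repeated λ = -3 with a single eigenvector.

stable improper node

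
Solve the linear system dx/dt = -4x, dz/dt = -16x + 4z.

Coefficient matrix A = [[-4, 0], [-16, 4]].
Characteristic polynomial det(A - λI) = λ^2 - 16 = 0.
Eigenvalues λ = 4, -4.
For λ=4: (A-λI) row 1 is [-8, 0], so an eigenvector is (0, -1).
For λ=-4: (A-λI) row 2 is [-16, 8], so an eigenvector is (1, 2).
General solution: C_1e^(4t)(0,-1) + C_2e^(-4t)(1,2).

x(t) = C_2e^(-4t), z(t) = -C_1e^(4t) + 2C_2e^(-4t)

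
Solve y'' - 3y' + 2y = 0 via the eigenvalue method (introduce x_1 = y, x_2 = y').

Let x_1 = y, x_2 = y'. Then x_1' = x_2 and x_2' = -2x_1 + 3x_2.
A = [[0,1],[-2,3]]; det(A-λI) = λ^2 - 3λ + 2.
Eigenvalues λ = 1, 2 with eigenvectors (1,1), (1,2).

y(t) = K_1e^(t) + K_2e^(2t)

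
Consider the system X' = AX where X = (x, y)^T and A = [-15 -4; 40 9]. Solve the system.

x(t) = -c_1e^(-3t)cos(4t) - c_2e^(-3t)sin(4t), y(t) = -c_1e^(-3t)sin(4t) + 3c_1e^(-3t)cos(4t) + 3c_2e^(-3t)sin(4t) + c_2e^(-3t)cos(4t)

Coefficient matrix A = [[-15, -4], [40, 9]].
Characteristic polynomial det(A - λI) = λ^2 + 6λ + 25 = 0.
Eigenvalues λ = -3 ± 4i (complex conjugate pair).
For λ=-3+4i: an eigenvector is (-1,3) - i(0,-1) = (-1, 3 + i).
A real fundamental pair from Re and Im of e^((-3+4i)t)v: X_1 = e^(-3t)(cos(4t)·(-1,3) + sin(4t)·(0,-1)), X_2 = e^(-3t)(sin(4t)·(-1,3) - cos(4t)·(0,-1)).
General solution: c_1X_1 + c_2X_2.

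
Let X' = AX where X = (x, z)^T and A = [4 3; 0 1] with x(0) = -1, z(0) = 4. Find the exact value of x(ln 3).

A = [[4,3],[0,1]]; eigenvalues λ = 1, 4.
Eigenvectors: (-1,1) for λ=1, (-1,0) for λ=4.
From the initial condition, c_1 = 4, c_2 = -3.
x(ln 3) = (4)(3^1)(-1) + (-3)(3^4)(-1) = 231.

231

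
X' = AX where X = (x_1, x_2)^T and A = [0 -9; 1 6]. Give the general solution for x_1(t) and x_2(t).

x_1(t) = -3C_1e^(3t) - 3C_2te^(3t) - 2C_2e^(3t), x_2(t) = C_1e^(3t) + C_2te^(3t) + C_2e^(3t)

Coefficient matrix A = [[0, -9], [1, 6]].
Characteristic polynomial det(A - λI) = λ^2 - 6λ + 9 = 0.
Single eigenvalue λ = 3 with algebraic multiplicity 2.
Eigenvector v = (-3,1); generalized eigenvector w with (A-λI)w=v is (-2,1).
General solution: e^(3t)[C_1·v + C_2·(t·v + w)].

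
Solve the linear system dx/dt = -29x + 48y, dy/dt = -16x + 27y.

Coefficient matrix A = [[-29, 48], [-16, 27]].
Characteristic polynomial det(A - λI) = λ^2 + 2λ - 15 = 0.
Eigenvalues λ = 3, -5.
For λ=3: (A-λI) row 1 is [-32, 48], so an eigenvector is (3, 2).
For λ=-5: (A-λI) row 1 is [-24, 48], so an eigenvector is (-2, -1).
General solution: C_1e^(3t)(3,2) + C_2e^(-5t)(-2,-1).

x(t) = 3C_1e^(3t) - 2C_2e^(-5t), y(t) = 2C_1e^(3t) - C_2e^(-5t)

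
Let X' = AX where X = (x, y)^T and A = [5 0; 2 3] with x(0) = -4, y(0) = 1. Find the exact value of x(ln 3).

A = [[5,0],[2,3]]; eigenvalues λ = 3, 5.
Eigenvectors: (0,1) for λ=3, (-1,-1) for λ=5.
From the initial condition, c_1 = 5, c_2 = 4.
x(ln 3) = (5)(3^3)(0) + (4)(3^5)(-1) = -972.

-972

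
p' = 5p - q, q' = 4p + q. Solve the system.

p(t) = C_1e^(3t) + C_2te^(3t) - C_2e^(3t), q(t) = 2C_1e^(3t) + 2C_2te^(3t) - 3C_2e^(3t)

Coefficient matrix A = [[5, -1], [4, 1]].
Characteristic polynomial det(A - λI) = λ^2 - 6λ + 9 = 0.
Single eigenvalue λ = 3 with algebraic multiplicity 2.
Eigenvector v = (1,2); generalized eigenvector w with (A-λI)w=v is (-1,-3).
General solution: e^(3t)[C_1·v + C_2·(t·v + w)].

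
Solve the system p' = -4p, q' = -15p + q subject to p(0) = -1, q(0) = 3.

p(t) = -e^(-4t), q(t) = 6e^(t) - 3e^(-4t)

Coefficient matrix A = [[-4, 0], [-15, 1]].
Characteristic polynomial det(A - λI) = λ^2 + 3λ - 4 = 0.
Eigenvalues λ = -4, 1.
For λ=-4: (A-λI) row 2 is [-15, 5], so an eigenvector is (-1, -3).
For λ=1: (A-λI) row 1 is [-5, 0], so an eigenvector is (0, 1).
General solution: C_1e^(-4t)(-1,-3) + C_2e^(t)(0,1).
Applying p(0)=-1, q(0)=3 gives C_1=1, C_2=6.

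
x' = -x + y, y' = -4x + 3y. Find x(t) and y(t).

Coefficient matrix A = [[-1, 1], [-4, 3]].
Characteristic polynomial det(A - λI) = λ^2 - 2λ + 1 = 0.
Single eigenvalue λ = 1 with algebraic multiplicity 2.
Eigenvector v = (-1,-2); generalized eigenvector w with (A-λI)w=v is (-1,-3).
General solution: e^(t)[c_1·v + c_2·(t·v + w)].

x(t) = -c_1e^(t) - c_2te^(t) - c_2e^(t), y(t) = -2c_1e^(t) - 2c_2te^(t) - 3c_2e^(t)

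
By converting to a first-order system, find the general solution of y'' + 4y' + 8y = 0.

y(t) = K_1e^(-2t)cos(2t) + K_2e^(-2t)sin(2t)

Let x_1 = y, x_2 = y'. Then x_1' = x_2 and x_2' = -8x_1 - 4x_2.
A = [[0,1],[-8,-4]]; det(A-λI) = λ^2 + 4λ + 8.
Eigenvalues λ = -2 ± 2i.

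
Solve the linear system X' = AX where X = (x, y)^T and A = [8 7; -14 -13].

Coefficient matrix A = [[8, 7], [-14, -13]].
Characteristic polynomial det(A - λI) = λ^2 + 5λ - 6 = 0.
Eigenvalues λ = -6, 1.
For λ=-6: (A-λI) row 1 is [14, 7], so an eigenvector is (-1, 2).
For λ=1: (A-λI) row 1 is [7, 7], so an eigenvector is (1, -1).
General solution: C_1e^(-6t)(-1,2) + C_2e^(t)(1,-1).

x(t) = -C_1e^(-6t) + C_2e^(t), y(t) = 2C_1e^(-6t) - C_2e^(t)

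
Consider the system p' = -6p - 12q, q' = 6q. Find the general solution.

Coefficient matrix A = [[-6, -12], [0, 6]].
Characteristic polynomial det(A - λI) = λ^2 - 36 = 0.
Eigenvalues λ = 6, -6.
For λ=6: (A-λI) row 1 is [-12, -12], so an eigenvector is (1, -1).
For λ=-6: (A-λI) row 1 is [0, -12], so an eigenvector is (-1, 0).
General solution: C_1e^(6t)(1,-1) + C_2e^(-6t)(-1,0).

p(t) = C_1e^(6t) - C_2e^(-6t), q(t) = -C_1e^(6t)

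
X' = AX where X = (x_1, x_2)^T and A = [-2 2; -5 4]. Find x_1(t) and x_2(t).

x_1(t) = C_1e^(t)sin(t) + C_1e^(t)cos(t) + C_2e^(t)sin(t) - C_2e^(t)cos(t), x_2(t) = C_1e^(t)sin(t) + 2C_1e^(t)cos(t) + 2C_2e^(t)sin(t) - C_2e^(t)cos(t)

Coefficient matrix A = [[-2, 2], [-5, 4]].
Characteristic polynomial det(A - λI) = λ^2 - 2λ + 2 = 0.
Eigenvalues λ = 1 ± i (complex conjugate pair).
For λ=1+i: an eigenvector is (1,2) - i(1,1) = (1 - i, 2 - i).
A real fundamental pair from Re and Im of e^((1+i)t)v: X_1 = e^(t)(cos(t)·(1,2) + sin(t)·(1,1)), X_2 = e^(t)(sin(t)·(1,2) - cos(t)·(1,1)).
General solution: C_1X_1 + C_2X_2.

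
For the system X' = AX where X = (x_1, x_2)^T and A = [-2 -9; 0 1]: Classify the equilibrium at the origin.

A = [[-2,-9],[0,1]]; det(A-λI) = λ^2 + λ - 2.
λ = 1, -2: opposite signs.

saddle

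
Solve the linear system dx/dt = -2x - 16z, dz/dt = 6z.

Coefficient matrix A = [[-2, -16], [0, 6]].
Characteristic polynomial det(A - λI) = λ^2 - 4λ - 12 = 0.
Eigenvalues λ = -2, 6.
For λ=-2: (A-λI) row 1 is [0, -16], so an eigenvector is (1, 0).
For λ=6: (A-λI) row 1 is [-8, -16], so an eigenvector is (-2, 1).
General solution: C_1e^(-2t)(1,0) + C_2e^(6t)(-2,1).

x(t) = C_1e^(-2t) - 2C_2e^(6t), z(t) = C_2e^(6t)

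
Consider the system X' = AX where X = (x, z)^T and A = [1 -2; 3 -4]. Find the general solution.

Coefficient matrix A = [[1, -2], [3, -4]].
Characteristic polynomial det(A - λI) = λ^2 + 3λ + 2 = 0.
Eigenvalues λ = -1, -2.
For λ=-1: (A-λI) row 1 is [2, -2], so an eigenvector is (-1, -1).
For λ=-2: (A-λI) row 1 is [3, -2], so an eigenvector is (2, 3).
General solution: K_1e^(-t)(-1,-1) + K_2e^(-2t)(2,3).

x(t) = -K_1e^(-t) + 2K_2e^(-2t), z(t) = -K_1e^(-t) + 3K_2e^(-2t)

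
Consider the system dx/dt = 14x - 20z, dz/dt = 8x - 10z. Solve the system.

Coefficient matrix A = [[14, -20], [8, -10]].
Characteristic polynomial det(A - λI) = λ^2 - 4λ + 20 = 0.
Eigenvalues λ = 2 ± 4i (complex conjugate pair).
For λ=2+4i: an eigenvector is (1,1) - i(-2,-1) = (1 + 2i, 1 + i).
A real fundamental pair from Re and Im of e^((2+4i)t)v: X_1 = e^(2t)(cos(4t)·(1,1) + sin(4t)·(-2,-1)), X_2 = e^(2t)(sin(4t)·(1,1) - cos(4t)·(-2,-1)).
General solution: K_1X_1 + K_2X_2.

x(t) = -2K_1e^(2t)sin(4t) + K_1e^(2t)cos(4t) + K_2e^(2t)sin(4t) + 2K_2e^(2t)cos(4t), z(t) = -K_1e^(2t)sin(4t) + K_1e^(2t)cos(4t) + K_2e^(2t)sin(4t) + K_2e^(2t)cos(4t)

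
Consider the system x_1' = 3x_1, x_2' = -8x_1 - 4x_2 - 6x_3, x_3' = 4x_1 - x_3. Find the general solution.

x_1(t) = C_2e^(3t), x_2(t) = C_1e^(-4t) - 2C_2e^(3t) - 2C_3e^(-t), x_3(t) = C_2e^(3t) + C_3e^(-t)

Coefficient matrix A = [[3, 0, 0], [-8, -4, -6], [4, 0, -1]].
det(A - λI) = 0 gives eigenvalues λ = -4, 3, -1.
For λ=-4: eigenvector (0,1,0).
For λ=3: eigenvector (1,-2,1).
For λ=-1: eigenvector (0,-2,1).
General solution: C_1e^(-4t)(0,1,0) + C_2e^(3t)(1,-2,1) + C_3e^(-t)(0,-2,1).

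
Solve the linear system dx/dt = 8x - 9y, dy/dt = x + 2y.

Coefficient matrix A = [[8, -9], [1, 2]].
Characteristic polynomial det(A - λI) = λ^2 - 10λ + 25 = 0.
Single eigenvalue λ = 5 with algebraic multiplicity 2.
Eigenvector v = (-3,-1); generalized eigenvector w with (A-λI)w=v is (2,1).
General solution: e^(5t)[K_1·v + K_2·(t·v + w)].

x(t) = -3K_1e^(5t) - 3K_2te^(5t) + 2K_2e^(5t), y(t) = -K_1e^(5t) - K_2te^(5t) + K_2e^(5t)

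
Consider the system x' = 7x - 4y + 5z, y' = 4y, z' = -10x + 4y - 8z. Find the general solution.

Coefficient matrix A = [[7, -4, 5], [0, 4, 0], [-10, 4, -8]].
det(A - λI) = 0 gives eigenvalues λ = -3, 4, 2.
For λ=-3: eigenvector (-1,0,2).
For λ=4: eigenvector (-2,1,2).
For λ=2: eigenvector (-1,0,1).
General solution: C_1e^(-3t)(-1,0,2) + C_2e^(4t)(-2,1,2) + C_3e^(2t)(-1,0,1).

x(t) = -C_1e^(-3t) - 2C_2e^(4t) - C_3e^(2t), y(t) = C_2e^(4t), z(t) = 2C_1e^(-3t) + 2C_2e^(4t) + C_3e^(2t)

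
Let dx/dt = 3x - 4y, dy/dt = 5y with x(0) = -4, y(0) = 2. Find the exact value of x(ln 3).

A = [[3,-4],[0,5]]; eigenvalues λ = 5, 3.
Eigenvectors: (2,-1) for λ=5, (-1,0) for λ=3.
From the initial condition, c_1 = -2, c_2 = 0.
x(ln 3) = (-2)(3^5)(2) + (0)(3^3)(-1) = -972.

-972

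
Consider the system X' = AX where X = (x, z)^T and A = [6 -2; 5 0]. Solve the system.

x(t) = -c_1e^(3t)sin(t) - c_1e^(3t)cos(t) - c_2e^(3t)sin(t) + c_2e^(3t)cos(t), z(t) = -2c_1e^(3t)sin(t) - c_1e^(3t)cos(t) - c_2e^(3t)sin(t) + 2c_2e^(3t)cos(t)

Coefficient matrix A = [[6, -2], [5, 0]].
Characteristic polynomial det(A - λI) = λ^2 - 6λ + 10 = 0.
Eigenvalues λ = 3 ± i (complex conjugate pair).
For λ=3+i: an eigenvector is (-1,-1) - i(-1,-2) = (-1 + i, -1 + 2i).
A real fundamental pair from Re and Im of e^((3+i)t)v: X_1 = e^(3t)(cos(t)·(-1,-1) + sin(t)·(-1,-2)), X_2 = e^(3t)(sin(t)·(-1,-1) - cos(t)·(-1,-2)).
General solution: c_1X_1 + c_2X_2.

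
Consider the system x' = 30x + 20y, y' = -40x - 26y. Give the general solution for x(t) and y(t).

Coefficient matrix A = [[30, 20], [-40, -26]].
Characteristic polynomial det(A - λI) = λ^2 - 4λ + 20 = 0.
Eigenvalues λ = 2 ± 4i (complex conjugate pair).
For λ=2+4i: an eigenvector is (1,-1) - i(2,-3) = (1 - 2i, -1 + 3i).
A real fundamental pair from Re and Im of e^((2+4i)t)v: X_1 = e^(2t)(cos(4t)·(1,-1) + sin(4t)·(2,-3)), X_2 = e^(2t)(sin(4t)·(1,-1) - cos(4t)·(2,-3)).
General solution: C_1X_1 + C_2X_2.

x(t) = 2C_1e^(2t)sin(4t) + C_1e^(2t)cos(4t) + C_2e^(2t)sin(4t) - 2C_2e^(2t)cos(4t), y(t) = -3C_1e^(2t)sin(4t) - C_1e^(2t)cos(4t) - C_2e^(2t)sin(4t) + 3C_2e^(2t)cos(4t)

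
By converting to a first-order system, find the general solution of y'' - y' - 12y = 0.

Let x_1 = y, x_2 = y'. Then x_1' = x_2 and x_2' = 12x_1 + x_2.
A = [[0,1],[12,1]]; det(A-λI) = λ^2 - λ - 12.
Eigenvalues λ = -3, 4 with eigenvectors (1,-3), (1,4).

y(t) = K_1e^(-3t) + K_2e^(4t)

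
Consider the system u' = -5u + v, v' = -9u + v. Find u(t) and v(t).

Coefficient matrix A = [[-5, 1], [-9, 1]].
Characteristic polynomial det(A - λI) = λ^2 + 4λ + 4 = 0.
Single eigenvalue λ = -2 with algebraic multiplicity 2.
Eigenvector v = (-1,-3); generalized eigenvector w with (A-λI)w=v is (1,2).
General solution: e^(-2t)[C_1·v + C_2·(t·v + w)].

u(t) = -C_1e^(-2t) - C_2te^(-2t) + C_2e^(-2t), v(t) = -3C_1e^(-2t) - 3C_2te^(-2t) + 2C_2e^(-2t)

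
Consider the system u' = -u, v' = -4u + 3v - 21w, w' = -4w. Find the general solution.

u(t) = K_1e^(-t), v(t) = K_1e^(-t) + K_2e^(3t) + 3K_3e^(-4t), w(t) = K_3e^(-4t)

Coefficient matrix A = [[-1, 0, 0], [-4, 3, -21], [0, 0, -4]].
det(A - λI) = 0 gives eigenvalues λ = -1, 3, -4.
For λ=-1: eigenvector (1,1,0).
For λ=3: eigenvector (0,1,0).
For λ=-4: eigenvector (0,3,1).
General solution: K_1e^(-t)(1,1,0) + K_2e^(3t)(0,1,0) + K_3e^(-4t)(0,3,1).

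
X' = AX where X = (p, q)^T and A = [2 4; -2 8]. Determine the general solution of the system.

Coefficient matrix A = [[2, 4], [-2, 8]].
Characteristic polynomial det(A - λI) = λ^2 - 10λ + 24 = 0.
Eigenvalues λ = 4, 6.
For λ=4: (A-λI) row 1 is [-2, 4], so an eigenvector is (2, 1).
For λ=6: (A-λI) row 1 is [-4, 4], so an eigenvector is (1, 1).
General solution: K_1e^(4t)(2,1) + K_2e^(6t)(1,1).

p(t) = 2K_1e^(4t) + K_2e^(6t), q(t) = K_1e^(4t) + K_2e^(6t)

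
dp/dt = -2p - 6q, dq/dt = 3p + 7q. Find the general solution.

p(t) = -K_1e^(4t) + 2K_2e^(t), q(t) = K_1e^(4t) - K_2e^(t)

Coefficient matrix A = [[-2, -6], [3, 7]].
Characteristic polynomial det(A - λI) = λ^2 - 5λ + 4 = 0.
Eigenvalues λ = 4, 1.
For λ=4: (A-λI) row 1 is [-6, -6], so an eigenvector is (-1, 1).
For λ=1: (A-λI) row 1 is [-3, -6], so an eigenvector is (2, -1).
General solution: K_1e^(4t)(-1,1) + K_2e^(t)(2,-1).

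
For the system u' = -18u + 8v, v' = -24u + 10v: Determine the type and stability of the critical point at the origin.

A = [[-18,8],[-24,10]]; det(A-λI) = λ^2 + 8λ + 12.
λ = -2, -6: both negative.

stable node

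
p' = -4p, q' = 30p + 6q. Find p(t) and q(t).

Coefficient matrix A = [[-4, 0], [30, 6]].
Characteristic polynomial det(A - λI) = λ^2 - 2λ - 24 = 0.
Eigenvalues λ = -4, 6.
For λ=-4: (A-λI) row 2 is [30, 10], so an eigenvector is (-1, 3).
For λ=6: (A-λI) row 1 is [-10, 0], so an eigenvector is (0, -1).
General solution: K_1e^(-4t)(-1,3) + K_2e^(6t)(0,-1).

p(t) = -K_1e^(-4t), q(t) = 3K_1e^(-4t) - K_2e^(6t)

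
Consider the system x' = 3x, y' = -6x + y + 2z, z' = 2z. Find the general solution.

Coefficient matrix A = [[3, 0, 0], [-6, 1, 2], [0, 0, 2]].
det(A - λI) = 0 gives eigenvalues λ = 1, 2, 3.
For λ=1: eigenvector (0,1,0).
For λ=2: eigenvector (0,2,1).
For λ=3: eigenvector (-1,3,0).
General solution: C_1e^(t)(0,1,0) + C_2e^(2t)(0,2,1) + C_3e^(3t)(-1,3,0).

x(t) = -C_3e^(3t), y(t) = C_1e^(t) + 2C_2e^(2t) + 3C_3e^(3t), z(t) = C_2e^(2t)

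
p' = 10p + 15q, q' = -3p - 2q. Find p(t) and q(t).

p(t) = -2C_1e^(4t)sin(3t) - C_1e^(4t)cos(3t) - C_2e^(4t)sin(3t) + 2C_2e^(4t)cos(3t), q(t) = C_1e^(4t)sin(3t) - C_2e^(4t)cos(3t)

Coefficient matrix A = [[10, 15], [-3, -2]].
Characteristic polynomial det(A - λI) = λ^2 - 8λ + 25 = 0.
Eigenvalues λ = 4 ± 3i (complex conjugate pair).
For λ=4+3i: an eigenvector is (-1,0) - i(-2,1) = (-1 + 2i, 0 - i).
A real fundamental pair from Re and Im of e^((4+3i)t)v: X_1 = e^(4t)(cos(3t)·(-1,0) + sin(3t)·(-2,1)), X_2 = e^(4t)(sin(3t)·(-1,0) - cos(3t)·(-2,1)).
General solution: C_1X_1 + C_2X_2.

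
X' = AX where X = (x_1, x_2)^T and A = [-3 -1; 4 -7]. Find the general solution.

x_1(t) = K_1e^(-5t) + K_2te^(-5t) + 2K_2e^(-5t), x_2(t) = 2K_1e^(-5t) + 2K_2te^(-5t) + 3K_2e^(-5t)

Coefficient matrix A = [[-3, -1], [4, -7]].
Characteristic polynomial det(A - λI) = λ^2 + 10λ + 25 = 0.
Single eigenvalue λ = -5 with algebraic multiplicity 2.
Eigenvector v = (1,2); generalized eigenvector w with (A-λI)w=v is (2,3).
General solution: e^(-5t)[K_1·v + K_2·(t·v + w)].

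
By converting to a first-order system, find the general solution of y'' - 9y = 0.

y(t) = C_1e^(-3t) + C_2e^(3t)

Let x_1 = y, x_2 = y'. Then x_1' = x_2 and x_2' = 9x_1.
A = [[0,1],[9,0]]; det(A-λI) = λ^2 - 9.
Eigenvalues λ = -3, 3 with eigenvectors (1,-3), (1,3).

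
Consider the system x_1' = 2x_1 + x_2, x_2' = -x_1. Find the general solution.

Coefficient matrix A = [[2, 1], [-1, 0]].
Characteristic polynomial det(A - λI) = λ^2 - 2λ + 1 = 0.
Single eigenvalue λ = 1 with algebraic multiplicity 2.
Eigenvector v = (1,-1); generalized eigenvector w with (A-λI)w=v is (3,-2).
General solution: e^(t)[C_1·v + C_2·(t·v + w)].

x_1(t) = C_1e^(t) + C_2te^(t) + 3C_2e^(t), x_2(t) = -C_1e^(t) - C_2te^(t) - 2C_2e^(t)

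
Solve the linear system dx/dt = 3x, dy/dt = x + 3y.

x(t) = C_2e^(3t), y(t) = C_1e^(3t) + C_2te^(3t) + 2C_2e^(3t)

Coefficient matrix A = [[3, 0], [1, 3]].
Characteristic polynomial det(A - λI) = λ^2 - 6λ + 9 = 0.
Single eigenvalue λ = 3 with algebraic multiplicity 2.
Eigenvector v = (0,1); generalized eigenvector w with (A-λI)w=v is (1,2).
General solution: e^(3t)[C_1·v + C_2·(t·v + w)].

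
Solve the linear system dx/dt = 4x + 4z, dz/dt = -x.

Coefficient matrix A = [[4, 4], [-1, 0]].
Characteristic polynomial det(A - λI) = λ^2 - 4λ + 4 = 0.
Single eigenvalue λ = 2 with algebraic multiplicity 2.
Eigenvector v = (2,-1); generalized eigenvector w with (A-λI)w=v is (1,0).
General solution: e^(2t)[c_1·v + c_2·(t·v + w)].

x(t) = 2c_1e^(2t) + 2c_2te^(2t) + c_2e^(2t), z(t) = -c_1e^(2t) - c_2te^(2t)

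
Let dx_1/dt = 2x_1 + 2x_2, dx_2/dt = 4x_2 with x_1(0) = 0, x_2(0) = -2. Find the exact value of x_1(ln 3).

-144

A = [[2,2],[0,4]]; eigenvalues λ = 2, 4.
Eigenvectors: (1,0) for λ=2, (-1,-1) for λ=4.
From the initial condition, c_1 = 2, c_2 = 2.
x_1(ln 3) = (2)(3^2)(1) + (2)(3^4)(-1) = -144.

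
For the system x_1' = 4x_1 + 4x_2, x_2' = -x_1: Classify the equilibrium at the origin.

A = [[4,4],[-1,0]]; det(A-λI) = λ^2 - 4λ + 4.
repeated λ = 2 with a single eigenvector.

unstable improper node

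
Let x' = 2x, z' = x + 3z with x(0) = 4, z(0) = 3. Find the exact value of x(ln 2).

A = [[2,0],[1,3]]; eigenvalues λ = 3, 2.
Eigenvectors: (0,-1) for λ=3, (-1,1) for λ=2.
From the initial condition, c_1 = -7, c_2 = -4.
x(ln 2) = (-7)(2^3)(0) + (-4)(2^2)(-1) = 16.

16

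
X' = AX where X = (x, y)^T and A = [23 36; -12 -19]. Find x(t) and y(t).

Coefficient matrix A = [[23, 36], [-12, -19]].
Characteristic polynomial det(A - λI) = λ^2 - 4λ - 5 = 0.
Eigenvalues λ = -1, 5.
For λ=-1: (A-λI) row 1 is [24, 36], so an eigenvector is (3, -2).
For λ=5: (A-λI) row 1 is [18, 36], so an eigenvector is (-2, 1).
General solution: c_1e^(-t)(3,-2) + c_2e^(5t)(-2,1).

x(t) = 3c_1e^(-t) - 2c_2e^(5t), y(t) = -2c_1e^(-t) + c_2e^(5t)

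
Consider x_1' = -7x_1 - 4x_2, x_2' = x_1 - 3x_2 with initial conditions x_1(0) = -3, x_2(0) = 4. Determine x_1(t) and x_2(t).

x_1(t) = -10te^(-5t) - 3e^(-5t), x_2(t) = 5te^(-5t) + 4e^(-5t)

Coefficient matrix A = [[-7, -4], [1, -3]].
Characteristic polynomial det(A - λI) = λ^2 + 10λ + 25 = 0.
Single eigenvalue λ = -5 with algebraic multiplicity 2.
Eigenvector v = (2,-1); generalized eigenvector w with (A-λI)w=v is (-3,1).
General solution: e^(-5t)[C_1·v + C_2·(t·v + w)].
Applying x_1(0)=-3, x_2(0)=4 gives C_1=-9, C_2=-5.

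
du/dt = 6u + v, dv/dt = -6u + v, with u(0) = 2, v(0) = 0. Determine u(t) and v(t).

Coefficient matrix A = [[6, 1], [-6, 1]].
Characteristic polynomial det(A - λI) = λ^2 - 7λ + 12 = 0.
Eigenvalues λ = 3, 4.
For λ=3: (A-λI) row 1 is [3, 1], so an eigenvector is (-1, 3).
For λ=4: (A-λI) row 1 is [2, 1], so an eigenvector is (1, -2).
General solution: C_1e^(3t)(-1,3) + C_2e^(4t)(1,-2).
Applying u(0)=2, v(0)=0 gives C_1=4, C_2=6.

u(t) = 6e^(4t) - 4e^(3t), v(t) = -12e^(4t) + 12e^(3t)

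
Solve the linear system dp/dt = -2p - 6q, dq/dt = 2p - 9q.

Coefficient matrix A = [[-2, -6], [2, -9]].
Characteristic polynomial det(A - λI) = λ^2 + 11λ + 30 = 0.
Eigenvalues λ = -6, -5.
For λ=-6: (A-λI) row 1 is [4, -6], so an eigenvector is (-3, -2).
For λ=-5: (A-λI) row 1 is [3, -6], so an eigenvector is (-2, -1).
General solution: K_1e^(-6t)(-3,-2) + K_2e^(-5t)(-2,-1).

p(t) = -3K_1e^(-6t) - 2K_2e^(-5t), q(t) = -2K_1e^(-6t) - K_2e^(-5t)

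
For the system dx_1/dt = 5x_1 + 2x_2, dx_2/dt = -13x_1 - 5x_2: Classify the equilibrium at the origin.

A = [[5,2],[-13,-5]]; det(A-λI) = λ^2 + 1.
λ = 0 ± i: zero real part.

center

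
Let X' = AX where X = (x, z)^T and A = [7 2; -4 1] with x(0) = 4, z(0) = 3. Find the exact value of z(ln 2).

-240

A = [[7,2],[-4,1]]; eigenvalues λ = 3, 5.
Eigenvectors: (-1,2) for λ=3, (1,-1) for λ=5.
From the initial condition, c_1 = 7, c_2 = 11.
z(ln 2) = (7)(2^3)(2) + (11)(2^5)(-1) = -240.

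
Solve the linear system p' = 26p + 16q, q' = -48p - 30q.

p(t) = -2C_1e^(2t) + C_2e^(-6t), q(t) = 3C_1e^(2t) - 2C_2e^(-6t)

Coefficient matrix A = [[26, 16], [-48, -30]].
Characteristic polynomial det(A - λI) = λ^2 + 4λ - 12 = 0.
Eigenvalues λ = 2, -6.
For λ=2: (A-λI) row 1 is [24, 16], so an eigenvector is (-2, 3).
For λ=-6: (A-λI) row 1 is [32, 16], so an eigenvector is (1, -2).
General solution: C_1e^(2t)(-2,3) + C_2e^(-6t)(1,-2).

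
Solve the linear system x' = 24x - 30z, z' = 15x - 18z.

x(t) = -3c_1e^(3t)sin(3t) + c_1e^(3t)cos(3t) + c_2e^(3t)sin(3t) + 3c_2e^(3t)cos(3t), z(t) = -2c_1e^(3t)sin(3t) + c_1e^(3t)cos(3t) + c_2e^(3t)sin(3t) + 2c_2e^(3t)cos(3t)

Coefficient matrix A = [[24, -30], [15, -18]].
Characteristic polynomial det(A - λI) = λ^2 - 6λ + 18 = 0.
Eigenvalues λ = 3 ± 3i (complex conjugate pair).
For λ=3+3i: an eigenvector is (1,1) - i(-3,-2) = (1 + 3i, 1 + 2i).
A real fundamental pair from Re and Im of e^((3+3i)t)v: X_1 = e^(3t)(cos(3t)·(1,1) + sin(3t)·(-3,-2)), X_2 = e^(3t)(sin(3t)·(1,1) - cos(3t)·(-3,-2)).
General solution: c_1X_1 + c_2X_2.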